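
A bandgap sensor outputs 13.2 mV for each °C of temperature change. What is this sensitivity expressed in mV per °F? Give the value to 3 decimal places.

Since only a temperature interval is involved, the additive offset between the scales drops out.
A change of 1°F is a change of 5/9°C, so per °F the value is 13.2 × 5/9 = 7.333.

7.333 mV per °F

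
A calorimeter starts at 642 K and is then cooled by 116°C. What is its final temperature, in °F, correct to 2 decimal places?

Initial temperature in Celsius: 642 - 273.15 = 368.8500°C.
Final Celsius temperature: 368.8500 - 116.0000 = 252.8500°C.
In Fahrenheit: 252.8500 × 1.8 + 32 = 487.13°F.

487.13°F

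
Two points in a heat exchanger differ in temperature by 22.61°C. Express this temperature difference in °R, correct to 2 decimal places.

40.70°R

An interval of 1°C corresponds to 1.8°R.
22.61 × 1.8 = 40.70.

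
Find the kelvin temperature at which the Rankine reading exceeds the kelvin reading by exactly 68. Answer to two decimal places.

85.00 K

Let K be the kelvin reading. The Rankine reading is R = 1.8·K.
Require R - K = 68: (0.8)·K = 68.
K = (68) / (0.8) = 85.00.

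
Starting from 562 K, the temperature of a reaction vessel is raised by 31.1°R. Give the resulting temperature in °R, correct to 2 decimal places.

1042.70°R

Initial temperature in Celsius: 562 - 273.15 = 288.8500°C.
The 31.1°R change is an interval, so only the factor 5/9 applies: +31.1 × 5/9 = +17.2778°C.
Final Celsius temperature: 288.8500 + 17.2778 = 306.1278°C.
In Rankine: 306.1278 × 1.8 + 491.67 = 1042.70°R.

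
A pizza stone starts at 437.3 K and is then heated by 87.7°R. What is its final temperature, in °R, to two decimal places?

Initial temperature in Celsius: 437.3 - 273.15 = 164.1500°C.
The 87.7°R change is an interval, so only the factor 5/9 applies: +87.7 × 5/9 = +48.7222°C.
Final Celsius temperature: 164.1500 + 48.7222 = 212.8722°C.
In Rankine: 212.8722 × 1.8 + 491.67 = 874.84°R.

874.84°R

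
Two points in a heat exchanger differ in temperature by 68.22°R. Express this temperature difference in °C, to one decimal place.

Only the scale ratio 5/9 matters for a change in temperature.
68.22 × 5/9 = 37.9.

37.9°C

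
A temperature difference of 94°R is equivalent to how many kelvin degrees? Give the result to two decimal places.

52.22 K

An interval of 1°R corresponds to 5/9 K.
94 × 5/9 = 52.22.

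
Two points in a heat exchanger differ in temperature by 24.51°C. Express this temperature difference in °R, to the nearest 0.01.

Only the scale ratio 1.8 matters for a change in temperature.
24.51 × 1.8 = 44.12.

44.12°R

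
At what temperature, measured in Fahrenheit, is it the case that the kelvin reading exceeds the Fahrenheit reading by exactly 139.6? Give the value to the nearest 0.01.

260.49°F

Let F be the Fahrenheit reading. The kelvin reading is K = 5/9·F + 255.372.
Require K - F = 139.6: (-4/9)·F + 255.372 = 139.6.
F = (139.6 - 255.372) / (-4/9) = 260.49.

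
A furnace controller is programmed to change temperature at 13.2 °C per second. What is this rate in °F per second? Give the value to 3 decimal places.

The quantity depends on a temperature interval, so only the ratio of degree sizes applies; the offset between the scales is irrelevant.
A change of 1°C is a change of 1.8°F, so 13.2 × 1.8 = 23.760.

23.760 °F/second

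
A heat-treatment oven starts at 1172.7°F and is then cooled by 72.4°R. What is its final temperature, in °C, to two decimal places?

593.50°C

Initial temperature in Celsius: (1172.7 - 32) × 5/9 = 633.7222°C.
The 72.4°R change is an interval, so only the factor 5/9 applies: -72.4 × 5/9 = -40.2222°C.
Final Celsius temperature: 633.7222 - 40.2222 = 593.5000°C.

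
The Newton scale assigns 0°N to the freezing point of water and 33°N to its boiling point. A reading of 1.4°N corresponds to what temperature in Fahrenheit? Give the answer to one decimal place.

Linear interpolation between the fixed points: C = (1.4 - 0) × 100 / (33 - 0) = 4.2424°C.
Then 4.2424 × 1.8 + 32 = 39.6°F.

39.6°F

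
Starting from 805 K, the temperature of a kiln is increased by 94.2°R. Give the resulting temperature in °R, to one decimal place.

1543.2°R

Initial temperature in Celsius: 805 - 273.15 = 531.8500°C.
The 94.2°R change is an interval, so only the factor 5/9 applies: +94.2 × 5/9 = +52.3333°C.
Final Celsius temperature: 531.8500 + 52.3333 = 584.1833°C.
In Rankine: 584.1833 × 1.8 + 491.67 = 1543.2°R.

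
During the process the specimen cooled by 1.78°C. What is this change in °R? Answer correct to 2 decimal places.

An interval of 1°C corresponds to 1.8°R.
1.78 × 1.8 = 3.20.

3.20°R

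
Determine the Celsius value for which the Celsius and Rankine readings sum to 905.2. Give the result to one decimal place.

Let C be the Celsius reading. The Rankine reading is R = 1.8·C + 491.67.
Require C + R = 905.2: (2.8)·C + 491.67 = 905.2.
C = (905.2 - 491.67) / (2.8) = 147.7.

147.7°C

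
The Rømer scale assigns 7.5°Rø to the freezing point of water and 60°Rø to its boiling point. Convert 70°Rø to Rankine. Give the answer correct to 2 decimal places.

Linear interpolation between the fixed points: C = (70 - 7.5) × 100 / (60 - 7.5) = 119.0476°C.
Then 119.0476 × 1.8 + 491.67 = 705.96°R.

705.96°R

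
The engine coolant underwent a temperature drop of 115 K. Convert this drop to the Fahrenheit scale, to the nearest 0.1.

Only the scale ratio 1.8 matters for a change in temperature.
115 × 1.8 = 207.0.

207.0°F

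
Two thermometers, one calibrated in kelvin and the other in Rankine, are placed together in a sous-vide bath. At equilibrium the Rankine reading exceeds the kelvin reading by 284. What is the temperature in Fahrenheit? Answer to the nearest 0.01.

Let x be the kelvin reading; then the Rankine reading is 1.8·x.
(1.8·x) - x = 284  ⇒  (0.8)·x = 284  ⇒  x = 355.0000 K.
In Celsius: 355 - 273.15 = 81.8500°C.
In Fahrenheit: 81.8500 × 1.8 + 32 = 179.33°F.

179.33°F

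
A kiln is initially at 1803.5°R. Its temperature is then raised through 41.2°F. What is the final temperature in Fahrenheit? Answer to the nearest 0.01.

Initial temperature in Celsius: (1803.5 - 491.67) × 5/9 = 728.7944°C.
The 41.2°F change is an interval, so only the factor 5/9 applies: +41.2 × 5/9 = +22.8889°C.
Final Celsius temperature: 728.7944 + 22.8889 = 751.6833°C.
In Fahrenheit: 751.6833 × 1.8 + 32 = 1385.03°F.

1385.03°F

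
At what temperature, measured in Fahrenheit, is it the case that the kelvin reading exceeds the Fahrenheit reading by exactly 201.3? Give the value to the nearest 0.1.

Let F be the Fahrenheit reading. The kelvin reading is K = 5/9·F + 255.372.
Require K - F = 201.3: (-4/9)·F + 255.372 = 201.3.
F = (201.3 - 255.372) / (-4/9) = 121.7.

121.7°F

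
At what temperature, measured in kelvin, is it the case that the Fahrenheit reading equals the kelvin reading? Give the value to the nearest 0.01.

574.59 K

Let K be the kelvin reading. The Fahrenheit reading is F = 1.8·K - 459.67.
Set F = K: 1.8·K - 459.67 = K.
(0.8)·K = 459.67  ⇒  K = 574.59.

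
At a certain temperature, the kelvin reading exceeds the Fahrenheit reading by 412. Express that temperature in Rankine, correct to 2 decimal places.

107.26°R

Let x be the kelvin reading; then the Fahrenheit reading is 1.8·x - 459.67.
(1.8·x - 459.67) - x = -412  ⇒  (0.8)·x = 47.67  ⇒  x = 59.5875 K.
In Celsius: 59.5875 - 273.15 = -213.5625°C.
In Rankine: -213.5625 × 1.8 + 491.67 = 107.26°R.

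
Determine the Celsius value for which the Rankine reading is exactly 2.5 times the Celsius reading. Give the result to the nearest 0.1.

Let C be the Celsius reading. The Rankine reading is R = 1.8·C + 491.67.
Require R = 2.5·C: 1.8·C + 491.67 = 2.5·C.
(-0.7)·C = -491.67  ⇒  C = 702.4.

702.4°C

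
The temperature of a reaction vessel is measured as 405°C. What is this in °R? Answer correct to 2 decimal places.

1220.67°R

In Rankine: 405.0000 × 1.8 + 491.67 = 1220.67°R.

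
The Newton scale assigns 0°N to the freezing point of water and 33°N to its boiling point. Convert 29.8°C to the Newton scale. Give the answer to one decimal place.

Linearly onto the Newton scale: 0 + (29.8000 / 100) × (33 - 0) = 9.8°N.

9.8°N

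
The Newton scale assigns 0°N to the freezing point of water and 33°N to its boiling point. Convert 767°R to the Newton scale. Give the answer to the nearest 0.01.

First in Celsius: (767 - 491.67) × 5/9 = 152.9611°C.
Linearly onto the Newton scale: 0 + (152.9611 / 100) × (33 - 0) = 50.48°N.

50.48°N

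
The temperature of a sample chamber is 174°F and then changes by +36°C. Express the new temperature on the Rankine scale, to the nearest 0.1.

698.5°R

Initial temperature in Celsius: (174 - 32) × 5/9 = 78.8889°C.
Final Celsius temperature: 78.8889 + 36.0000 = 114.8889°C.
In Rankine: 114.8889 × 1.8 + 491.67 = 698.5°R.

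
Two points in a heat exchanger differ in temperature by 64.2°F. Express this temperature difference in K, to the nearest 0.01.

35.67 K

For a temperature interval the offset drops out; only the factor 5/9 applies.
64.2 × 5/9 = 35.67.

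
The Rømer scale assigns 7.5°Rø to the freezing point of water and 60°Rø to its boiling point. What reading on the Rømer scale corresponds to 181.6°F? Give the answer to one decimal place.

First in Celsius: (181.6 - 32) × 5/9 = 83.1111°C.
Linearly onto the Rømer scale: 7.5 + (83.1111 / 100) × (60 - 7.5) = 51.1°Rø.

51.1°Rø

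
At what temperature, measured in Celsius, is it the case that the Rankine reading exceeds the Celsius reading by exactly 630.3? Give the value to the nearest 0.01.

Let C be the Celsius reading. The Rankine reading is R = 1.8·C + 491.67.
Require R - C = 630.3: (0.8)·C + 491.67 = 630.3.
C = (630.3 - 491.67) / (0.8) = 173.29.

173.29°C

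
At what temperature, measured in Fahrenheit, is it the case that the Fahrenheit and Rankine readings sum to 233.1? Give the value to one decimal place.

-113.3°F

Let F be the Fahrenheit reading. The Rankine reading is R = 1·F + 459.67.
Require F + R = 233.1: (2)·F + 459.67 = 233.1.
F = (233.1 - 459.67) / (2) = -113.3.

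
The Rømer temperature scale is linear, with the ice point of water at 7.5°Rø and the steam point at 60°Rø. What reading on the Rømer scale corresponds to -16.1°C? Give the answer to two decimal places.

-0.95°Rø

Linearly onto the Rømer scale: 7.5 + (-16.1000 / 100) × (60 - 7.5) = -0.95°Rø.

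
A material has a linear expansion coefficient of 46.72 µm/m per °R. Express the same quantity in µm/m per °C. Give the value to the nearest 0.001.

Since only a temperature interval is involved, the additive offset between the scales drops out.
A change of 1°C is a change of 1.8°R, so per °C the value is 46.72 × 1.8 = 84.096.

84.096 µm/m per °C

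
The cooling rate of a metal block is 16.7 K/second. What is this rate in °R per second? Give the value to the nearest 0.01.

30.06 °R/second

Since only a temperature interval is involved, the additive offset between the scales drops out.
A change of 1 K is a change of 1.8°R, so 16.7 × 1.8 = 30.06.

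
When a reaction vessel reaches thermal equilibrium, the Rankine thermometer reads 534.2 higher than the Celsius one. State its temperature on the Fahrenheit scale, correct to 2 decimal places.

Let x be the Celsius reading; then the Rankine reading is 1.8·x + 491.67.
(1.8·x + 491.67) - x = 534.2  ⇒  (0.8)·x = 42.53  ⇒  x = 53.1625°C.
In Fahrenheit: 53.1625 × 1.8 + 32 = 127.69°F.

127.69°F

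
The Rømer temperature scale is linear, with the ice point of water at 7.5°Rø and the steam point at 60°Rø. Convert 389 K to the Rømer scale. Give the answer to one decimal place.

First in Celsius: 389 - 273.15 = 115.8500°C.
Linearly onto the Rømer scale: 7.5 + (115.8500 / 100) × (60 - 7.5) = 68.3°Rø.

68.3°Rø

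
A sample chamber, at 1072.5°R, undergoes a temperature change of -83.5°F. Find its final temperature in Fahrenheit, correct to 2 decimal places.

Initial temperature in Celsius: (1072.5 - 491.67) × 5/9 = 322.6833°C.
The 83.5°F change is an interval, so only the factor 5/9 applies: -83.5 × 5/9 = -46.3889°C.
Final Celsius temperature: 322.6833 - 46.3889 = 276.2944°C.
In Fahrenheit: 276.2944 × 1.8 + 32 = 529.33°F.

529.33°F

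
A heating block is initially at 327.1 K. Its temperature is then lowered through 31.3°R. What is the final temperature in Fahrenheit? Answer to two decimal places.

97.81°F

Initial temperature in Celsius: 327.1 - 273.15 = 53.9500°C.
The 31.3°R change is an interval, so only the factor 5/9 applies: -31.3 × 5/9 = -17.3889°C.
Final Celsius temperature: 53.9500 - 17.3889 = 36.5611°C.
In Fahrenheit: 36.5611 × 1.8 + 32 = 97.81°F.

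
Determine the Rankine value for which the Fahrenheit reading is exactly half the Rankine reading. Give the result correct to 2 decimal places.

919.34°R

Let R be the Rankine reading. The Fahrenheit reading is F = 1·R - 459.67.
Require F = 0.5·R: 1·R - 459.67 = 0.5·R.
(0.5)·R = 459.67  ⇒  R = 919.34.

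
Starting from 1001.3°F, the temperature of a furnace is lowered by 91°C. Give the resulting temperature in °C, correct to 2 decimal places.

447.50°C

Initial temperature in Celsius: (1001.3 - 32) × 5/9 = 538.5000°C.
Final Celsius temperature: 538.5000 - 91.0000 = 447.5000°C.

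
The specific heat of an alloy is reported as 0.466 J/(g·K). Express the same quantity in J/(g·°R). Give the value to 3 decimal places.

0.259 J/(g·°R)

Since only a temperature interval is involved, the additive offset between the scales drops out.
A change of 1°R is a change of 5/9 K, so per °R the value is 0.466 × 5/9 = 0.259.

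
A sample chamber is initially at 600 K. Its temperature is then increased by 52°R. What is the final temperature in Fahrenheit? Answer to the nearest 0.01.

672.33°F

Initial temperature in Celsius: 600 - 273.15 = 326.8500°C.
The 52°R change is an interval, so only the factor 5/9 applies: +52 × 5/9 = +28.8889°C.
Final Celsius temperature: 326.8500 + 28.8889 = 355.7389°C.
In Fahrenheit: 355.7389 × 1.8 + 32 = 672.33°F.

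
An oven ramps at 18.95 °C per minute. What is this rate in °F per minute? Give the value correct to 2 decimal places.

The quantity depends on a temperature interval, so only the ratio of degree sizes applies; the offset between the scales is irrelevant.
A change of 1°C is a change of 1.8°F, so 18.95 × 1.8 = 34.11.

34.11 °F/minute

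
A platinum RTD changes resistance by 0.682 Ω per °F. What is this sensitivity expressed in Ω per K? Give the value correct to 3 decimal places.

1.228 Ω per K

Since only a temperature interval is involved, the additive offset between the scales drops out.
A change of 1 K is a change of 1.8°F, so per K the value is 0.682 × 1.8 = 1.228.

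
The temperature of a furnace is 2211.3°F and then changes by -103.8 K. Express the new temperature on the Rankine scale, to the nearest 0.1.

Initial temperature in Celsius: (2211.3 - 32) × 5/9 = 1210.7222°C.
The 103.8 K change is an interval; Kelvin and Celsius degrees are the same size, so ΔC = -103.8°C.
Final Celsius temperature: 1210.7222 - 103.8000 = 1106.9222°C.
In Rankine: 1106.9222 × 1.8 + 491.67 = 2484.1°R.

2484.1°R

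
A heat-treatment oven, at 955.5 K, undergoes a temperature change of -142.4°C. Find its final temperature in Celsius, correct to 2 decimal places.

Initial temperature in Celsius: 955.5 - 273.15 = 682.3500°C.
Final Celsius temperature: 682.3500 - 142.4000 = 539.9500°C.

539.95°C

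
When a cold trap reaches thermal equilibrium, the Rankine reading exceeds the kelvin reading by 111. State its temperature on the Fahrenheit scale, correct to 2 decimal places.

-209.92°F

Let x be the Rankine reading; then the kelvin reading is 5/9·x.
(5/9·x) - x = -111  ⇒  (-4/9)·x = -111  ⇒  x = 249.7500°R.
In Celsius: (249.75 - 491.67) × 5/9 = -134.4000°C.
In Fahrenheit: -134.4000 × 1.8 + 32 = -209.92°F.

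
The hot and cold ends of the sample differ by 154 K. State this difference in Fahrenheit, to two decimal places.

277.20°F

For a temperature interval the offset drops out; only the factor 1.8 applies.
154 × 1.8 = 277.20.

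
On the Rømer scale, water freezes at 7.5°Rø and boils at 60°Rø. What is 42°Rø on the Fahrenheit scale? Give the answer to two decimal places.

Linear interpolation between the fixed points: C = (42 - 7.5) × 100 / (60 - 7.5) = 65.7143°C.
Then 65.7143 × 1.8 + 32 = 150.29°F.

150.29°F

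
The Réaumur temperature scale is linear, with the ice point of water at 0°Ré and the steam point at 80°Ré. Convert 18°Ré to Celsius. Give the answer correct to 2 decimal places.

Linear interpolation between the fixed points: C = (18 - 0) × 100 / (80 - 0) = 22.5000°C.

22.50°C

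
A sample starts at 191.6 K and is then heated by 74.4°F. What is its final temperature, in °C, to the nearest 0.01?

-40.22°C

Initial temperature in Celsius: 191.6 - 273.15 = -81.5500°C.
The 74.4°F change is an interval, so only the factor 5/9 applies: +74.4 × 5/9 = +41.3333°C.
Final Celsius temperature: -81.5500 + 41.3333 = -40.2167°C.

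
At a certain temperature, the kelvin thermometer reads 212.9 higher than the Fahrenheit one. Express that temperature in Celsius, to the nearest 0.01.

35.31°C

Let x be the Fahrenheit reading; then the kelvin reading is 5/9·x + 255.372.
(5/9·x + 255.372) - x = 212.9  ⇒  (-4/9)·x = -42.4722  ⇒  x = 95.5625°F.
In Celsius: (95.5625 - 32) × 5/9 = 35.31°C.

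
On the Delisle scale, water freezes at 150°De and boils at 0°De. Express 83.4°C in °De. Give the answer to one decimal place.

24.9°De

Linearly onto the Delisle scale: 150 + (83.4000 / 100) × (0 - 150) = 24.9°De.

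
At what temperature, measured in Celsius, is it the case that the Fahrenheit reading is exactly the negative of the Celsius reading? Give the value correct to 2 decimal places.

Let C be the Celsius reading. The Fahrenheit reading is F = 1.8·C + 32.
Require F = -1·C: 1.8·C + 32 = -1·C.
(2.8)·C = -32  ⇒  C = -11.43.

-11.43°C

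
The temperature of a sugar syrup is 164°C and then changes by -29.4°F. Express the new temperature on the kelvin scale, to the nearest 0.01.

The 29.4°F change is an interval, so only the factor 5/9 applies: -29.4 × 5/9 = -16.3333°C.
Final Celsius temperature: 164.0000 - 16.3333 = 147.6667°C.
In kelvin: 147.6667 + 273.15 = 420.82 K.

420.82 K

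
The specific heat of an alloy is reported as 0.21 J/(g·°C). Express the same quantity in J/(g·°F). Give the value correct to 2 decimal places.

0.12 J/(g·°F)

The quantity depends on a temperature interval, so only the ratio of degree sizes applies; the offset between the scales is irrelevant.
A change of 1°F is a change of 5/9°C, so per °F the value is 0.21 × 5/9 = 0.12.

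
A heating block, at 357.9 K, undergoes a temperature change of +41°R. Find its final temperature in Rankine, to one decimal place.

685.2°R

Initial temperature in Celsius: 357.9 - 273.15 = 84.7500°C.
The 41°R change is an interval, so only the factor 5/9 applies: +41 × 5/9 = +22.7778°C.
Final Celsius temperature: 84.7500 + 22.7778 = 107.5278°C.
In Rankine: 107.5278 × 1.8 + 491.67 = 685.2°R.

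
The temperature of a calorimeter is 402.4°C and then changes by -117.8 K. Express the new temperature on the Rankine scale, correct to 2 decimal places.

The 117.8 K change is an interval; Kelvin and Celsius degrees are the same size, so ΔC = -117.8°C.
Final Celsius temperature: 402.4000 - 117.8000 = 284.6000°C.
In Rankine: 284.6000 × 1.8 + 491.67 = 1003.95°R.

1003.95°R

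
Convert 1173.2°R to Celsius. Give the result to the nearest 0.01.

378.63°C

In Celsius: (1173.2 - 491.67) × 5/9 = 378.6278°C.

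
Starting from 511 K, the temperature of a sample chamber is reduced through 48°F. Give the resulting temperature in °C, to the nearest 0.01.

Initial temperature in Celsius: 511 - 273.15 = 237.8500°C.
The 48°F change is an interval, so only the factor 5/9 applies: -48 × 5/9 = -26.6667°C.
Final Celsius temperature: 237.8500 - 26.6667 = 211.1833°C.

211.18°C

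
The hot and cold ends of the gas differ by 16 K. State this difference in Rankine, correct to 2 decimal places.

An interval of 1 K corresponds to 1.8°R.
16 × 1.8 = 28.80.

28.80°R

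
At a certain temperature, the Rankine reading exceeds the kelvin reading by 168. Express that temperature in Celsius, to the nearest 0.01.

Let x be the Rankine reading; then the kelvin reading is 5/9·x.
(5/9·x) - x = -168  ⇒  (-4/9)·x = -168  ⇒  x = 378.0000°R.
In Celsius: (378 - 491.67) × 5/9 = -63.15°C.

-63.15°C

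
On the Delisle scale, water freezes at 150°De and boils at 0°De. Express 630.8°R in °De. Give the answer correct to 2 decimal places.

First in Celsius: (630.8 - 491.67) × 5/9 = 77.2944°C.
Linearly onto the Delisle scale: 150 + (77.2944 / 100) × (0 - 150) = 34.06°De.

34.06°De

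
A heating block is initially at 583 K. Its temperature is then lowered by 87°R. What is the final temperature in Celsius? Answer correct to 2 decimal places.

261.52°C

Initial temperature in Celsius: 583 - 273.15 = 309.8500°C.
The 87°R change is an interval, so only the factor 5/9 applies: -87 × 5/9 = -48.3333°C.
Final Celsius temperature: 309.8500 - 48.3333 = 261.5167°C.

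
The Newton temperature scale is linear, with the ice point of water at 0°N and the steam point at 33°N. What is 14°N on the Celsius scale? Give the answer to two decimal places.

Linear interpolation between the fixed points: C = (14 - 0) × 100 / (33 - 0) = 42.4242°C.

42.42°C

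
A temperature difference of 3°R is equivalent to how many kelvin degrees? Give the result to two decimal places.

1.67 K

Only the scale ratio 5/9 matters for a change in temperature.
3 × 5/9 = 1.67.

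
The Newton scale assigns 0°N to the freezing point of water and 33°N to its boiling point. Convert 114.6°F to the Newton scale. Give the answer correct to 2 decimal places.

15.14°N

First in Celsius: (114.6 - 32) × 5/9 = 45.8889°C.
Linearly onto the Newton scale: 0 + (45.8889 / 100) × (33 - 0) = 15.14°N.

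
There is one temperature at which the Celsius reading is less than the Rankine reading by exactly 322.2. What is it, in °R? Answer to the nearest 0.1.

110.4°R

Let R be the Rankine reading. The Celsius reading is C = 5/9·R - 273.15.
Require C - R = -322.2: (-4/9)·R - 273.15 = -322.2.
R = (-322.2 + 273.15) / (-4/9) = 110.4.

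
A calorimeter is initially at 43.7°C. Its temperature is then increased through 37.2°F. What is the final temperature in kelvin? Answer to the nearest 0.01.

337.52 K

The 37.2°F change is an interval, so only the factor 5/9 applies: +37.2 × 5/9 = +20.6667°C.
Final Celsius temperature: 43.7000 + 20.6667 = 64.3667°C.
In kelvin: 64.3667 + 273.15 = 337.52 K.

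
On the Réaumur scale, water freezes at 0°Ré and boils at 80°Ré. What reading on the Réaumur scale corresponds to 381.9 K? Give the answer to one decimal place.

87.0°Ré

First in Celsius: 381.9 - 273.15 = 108.7500°C.
Linearly onto the Réaumur scale: 0 + (108.7500 / 100) × (80 - 0) = 87.0°Ré.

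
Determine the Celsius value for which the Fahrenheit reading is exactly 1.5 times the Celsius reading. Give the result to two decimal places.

-106.67°C

Let C be the Celsius reading. The Fahrenheit reading is F = 1.8·C + 32.
Require F = 1.5·C: 1.8·C + 32 = 1.5·C.
(0.3)·C = -32  ⇒  C = -106.67.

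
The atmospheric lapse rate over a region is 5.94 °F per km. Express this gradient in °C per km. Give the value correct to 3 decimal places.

Since only a temperature interval is involved, the additive offset between the scales drops out.
A change of 1°F is a change of 5/9°C, so 5.94 × 5/9 = 3.300.

3.300 °C/km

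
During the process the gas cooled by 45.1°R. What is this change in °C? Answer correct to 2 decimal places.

An interval of 1°R corresponds to 5/9°C.
45.1 × 5/9 = 25.06.

25.06°C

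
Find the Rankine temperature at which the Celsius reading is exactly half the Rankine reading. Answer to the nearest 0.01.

4916.70°R

Let R be the Rankine reading. The Celsius reading is C = 5/9·R - 273.15.
Require C = 0.5·R: 5/9·R - 273.15 = 0.5·R.
(1/18)·R = 273.15  ⇒  R = 4916.70.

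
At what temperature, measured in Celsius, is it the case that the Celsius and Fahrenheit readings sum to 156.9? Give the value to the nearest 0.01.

Let C be the Celsius reading. The Fahrenheit reading is F = 1.8·C + 32.
Require C + F = 156.9: (2.8)·C + 32 = 156.9.
C = (156.9 - 32) / (2.8) = 44.61.

44.61°C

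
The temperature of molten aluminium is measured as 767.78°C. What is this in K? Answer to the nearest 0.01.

1040.93 K

In kelvin: 767.7800 + 273.15 = 1040.93 K.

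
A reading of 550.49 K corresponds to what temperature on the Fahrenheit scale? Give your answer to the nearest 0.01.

531.21°F

In Celsius: 550.49 - 273.15 = 277.3400°C.
In Fahrenheit: 277.3400 × 1.8 + 32 = 531.21°F.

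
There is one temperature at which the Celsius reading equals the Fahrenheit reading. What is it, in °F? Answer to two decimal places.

-40.00°F

Let F be the Fahrenheit reading. The Celsius reading is C = 5/9·F - 17.7778.
Set C = F: 5/9·F - 17.7778 = F.
(-4/9)·F = 17.7778  ⇒  F = -40.00.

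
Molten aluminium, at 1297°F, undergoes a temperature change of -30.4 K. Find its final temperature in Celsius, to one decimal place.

672.4°C

Initial temperature in Celsius: (1297 - 32) × 5/9 = 702.7778°C.
The 30.4 K change is an interval; Kelvin and Celsius degrees are the same size, so ΔC = -30.4°C.
Final Celsius temperature: 702.7778 - 30.4000 = 672.3778°C.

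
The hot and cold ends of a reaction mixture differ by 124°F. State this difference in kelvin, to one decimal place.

For a temperature interval the offset drops out; only the factor 5/9 applies.
124 × 5/9 = 68.9.

68.9 K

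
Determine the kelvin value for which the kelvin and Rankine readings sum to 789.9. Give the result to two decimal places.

Let K be the kelvin reading. The Rankine reading is R = 1.8·K.
Require K + R = 789.9: (2.8)·K = 789.9.
K = (789.9) / (2.8) = 282.11.

282.11 K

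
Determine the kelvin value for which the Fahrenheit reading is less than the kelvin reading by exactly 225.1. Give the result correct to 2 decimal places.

Let K be the kelvin reading. The Fahrenheit reading is F = 1.8·K - 459.67.
Require F - K = -225.1: (0.8)·K - 459.67 = -225.1.
K = (-225.1 + 459.67) / (0.8) = 293.21.

293.21 K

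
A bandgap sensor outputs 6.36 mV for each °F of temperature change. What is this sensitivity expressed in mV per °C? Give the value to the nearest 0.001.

11.448 mV per °C

Since only a temperature interval is involved, the additive offset between the scales drops out.
A change of 1°C is a change of 1.8°F, so per °C the value is 6.36 × 1.8 = 11.448.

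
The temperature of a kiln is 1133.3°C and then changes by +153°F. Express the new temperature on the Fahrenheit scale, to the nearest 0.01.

2224.94°F

The 153°F change is an interval, so only the factor 5/9 applies: +153 × 5/9 = +85.0000°C.
Final Celsius temperature: 1133.3000 + 85.0000 = 1218.3000°C.
In Fahrenheit: 1218.3000 × 1.8 + 32 = 2224.94°F.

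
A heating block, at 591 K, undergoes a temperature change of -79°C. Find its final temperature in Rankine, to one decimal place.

921.6°R

Initial temperature in Celsius: 591 - 273.15 = 317.8500°C.
Final Celsius temperature: 317.8500 - 79.0000 = 238.8500°C.
In Rankine: 238.8500 × 1.8 + 491.67 = 921.6°R.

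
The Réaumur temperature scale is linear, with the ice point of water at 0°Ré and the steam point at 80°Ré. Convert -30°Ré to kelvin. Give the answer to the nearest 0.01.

235.65 K

Linear interpolation between the fixed points: C = (-30 - 0) × 100 / (80 - 0) = -37.5000°C.
Then -37.5000 + 273.15 = 235.65 K.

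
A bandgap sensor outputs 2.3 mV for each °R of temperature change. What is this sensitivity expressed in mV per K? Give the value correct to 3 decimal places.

4.140 mV per K

Since only a temperature interval is involved, the additive offset between the scales drops out.
A change of 1 K is a change of 1.8°R, so per K the value is 2.3 × 1.8 = 4.140.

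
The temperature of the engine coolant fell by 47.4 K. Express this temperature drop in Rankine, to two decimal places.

85.32°R

An interval of 1 K corresponds to 1.8°R.
47.4 × 1.8 = 85.32.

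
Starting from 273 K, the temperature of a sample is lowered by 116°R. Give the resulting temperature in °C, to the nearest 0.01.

-64.59°C

Initial temperature in Celsius: 273 - 273.15 = -0.1500°C.
The 116°R change is an interval, so only the factor 5/9 applies: -116 × 5/9 = -64.4444°C.
Final Celsius temperature: -0.1500 - 64.4444 = -64.5944°C.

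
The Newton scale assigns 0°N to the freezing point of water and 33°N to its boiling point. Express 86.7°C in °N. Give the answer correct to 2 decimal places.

Linearly onto the Newton scale: 0 + (86.7000 / 100) × (33 - 0) = 28.61°N.

28.61°N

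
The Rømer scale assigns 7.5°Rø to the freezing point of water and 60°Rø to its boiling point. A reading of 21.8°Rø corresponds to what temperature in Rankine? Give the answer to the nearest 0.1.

540.7°R

Linear interpolation between the fixed points: C = (21.8 - 7.5) × 100 / (60 - 7.5) = 27.2381°C.
Then 27.2381 × 1.8 + 491.67 = 540.7°R.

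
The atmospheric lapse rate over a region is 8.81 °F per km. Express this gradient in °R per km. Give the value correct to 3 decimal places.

8.810 °R/km

The quantity depends on a temperature interval, so only the ratio of degree sizes applies; the offset between the scales is irrelevant.
A change of 1°F is a change of 1°R, so 8.81 × 1 = 8.810.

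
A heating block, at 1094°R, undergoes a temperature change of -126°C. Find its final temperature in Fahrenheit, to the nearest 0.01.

407.53°F

Initial temperature in Celsius: (1094 - 491.67) × 5/9 = 334.6278°C.
Final Celsius temperature: 334.6278 - 126.0000 = 208.6278°C.
In Fahrenheit: 208.6278 × 1.8 + 32 = 407.53°F.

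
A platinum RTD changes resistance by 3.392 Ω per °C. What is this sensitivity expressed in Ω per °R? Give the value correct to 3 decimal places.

The quantity depends on a temperature interval, so only the ratio of degree sizes applies; the offset between the scales is irrelevant.
A change of 1°R is a change of 5/9°C, so per °R the value is 3.392 × 5/9 = 1.884.

1.884 Ω per °R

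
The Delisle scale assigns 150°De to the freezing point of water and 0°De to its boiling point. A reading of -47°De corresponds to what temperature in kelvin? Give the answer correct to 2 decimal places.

404.48 K

Linear interpolation between the fixed points: C = (-47 - 150) × 100 / (0 - 150) = 131.3333°C.
Then 131.3333 + 273.15 = 404.48 K.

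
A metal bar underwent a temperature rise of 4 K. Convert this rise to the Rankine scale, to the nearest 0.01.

Only the scale ratio 1.8 matters for a change in temperature.
4 × 1.8 = 7.20.

7.20°R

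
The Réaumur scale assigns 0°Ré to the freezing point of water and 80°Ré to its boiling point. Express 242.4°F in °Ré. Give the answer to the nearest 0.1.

93.5°Ré

First in Celsius: (242.4 - 32) × 5/9 = 116.8889°C.
Linearly onto the Réaumur scale: 0 + (116.8889 / 100) × (80 - 0) = 93.5°Ré.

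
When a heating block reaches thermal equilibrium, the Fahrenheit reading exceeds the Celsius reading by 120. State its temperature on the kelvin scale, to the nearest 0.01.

383.15 K

Let x be the Celsius reading; then the Fahrenheit reading is 1.8·x + 32.
(1.8·x + 32) - x = 120  ⇒  (0.8)·x = 88  ⇒  x = 110.0000°C.
In kelvin: 110.0000 + 273.15 = 383.15 K.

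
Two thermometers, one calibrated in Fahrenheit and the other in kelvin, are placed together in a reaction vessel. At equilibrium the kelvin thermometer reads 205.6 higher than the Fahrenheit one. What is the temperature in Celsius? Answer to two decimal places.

Let x be the Fahrenheit reading; then the kelvin reading is 5/9·x + 255.372.
(5/9·x + 255.372) - x = 205.6  ⇒  (-4/9)·x = -49.7722  ⇒  x = 111.9875°F.
In Celsius: (111.9875 - 32) × 5/9 = 44.44°C.

44.44°C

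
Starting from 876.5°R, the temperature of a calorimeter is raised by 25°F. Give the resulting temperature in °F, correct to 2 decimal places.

Initial temperature in Celsius: (876.5 - 491.67) × 5/9 = 213.7944°C.
The 25°F change is an interval, so only the factor 5/9 applies: +25 × 5/9 = +13.8889°C.
Final Celsius temperature: 213.7944 + 13.8889 = 227.6833°C.
In Fahrenheit: 227.6833 × 1.8 + 32 = 441.83°F.

441.83°F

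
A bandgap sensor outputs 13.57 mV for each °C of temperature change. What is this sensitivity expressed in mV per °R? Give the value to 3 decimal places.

7.539 mV per °R

The quantity depends on a temperature interval, so only the ratio of degree sizes applies; the offset between the scales is irrelevant.
A change of 1°R is a change of 5/9°C, so per °R the value is 13.57 × 5/9 = 7.539.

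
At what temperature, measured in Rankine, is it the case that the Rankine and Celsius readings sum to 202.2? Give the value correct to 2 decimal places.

305.58°R

Let R be the Rankine reading. The Celsius reading is C = 5/9·R - 273.15.
Require R + C = 202.2: (14/9)·R - 273.15 = 202.2.
R = (202.2 + 273.15) / (14/9) = 305.58.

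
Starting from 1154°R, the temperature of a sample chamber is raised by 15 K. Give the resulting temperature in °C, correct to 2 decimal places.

382.96°C

Initial temperature in Celsius: (1154 - 491.67) × 5/9 = 367.9611°C.
The 15 K change is an interval; Kelvin and Celsius degrees are the same size, so ΔC = +15°C.
Final Celsius temperature: 367.9611 + 15.0000 = 382.9611°C.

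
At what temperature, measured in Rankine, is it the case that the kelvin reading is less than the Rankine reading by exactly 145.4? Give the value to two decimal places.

Let R be the Rankine reading. The kelvin reading is K = 5/9·R.
Require K - R = -145.4: (-4/9)·R = -145.4.
R = (-145.4) / (-4/9) = 327.15.

327.15°R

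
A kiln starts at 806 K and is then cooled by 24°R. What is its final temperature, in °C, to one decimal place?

Initial temperature in Celsius: 806 - 273.15 = 532.8500°C.
The 24°R change is an interval, so only the factor 5/9 applies: -24 × 5/9 = -13.3333°C.
Final Celsius temperature: 532.8500 - 13.3333 = 519.5167°C.

519.5°C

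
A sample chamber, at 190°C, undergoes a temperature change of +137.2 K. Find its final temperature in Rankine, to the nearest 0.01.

1080.63°R

The 137.2 K change is an interval; Kelvin and Celsius degrees are the same size, so ΔC = +137.2°C.
Final Celsius temperature: 190.0000 + 137.2000 = 327.2000°C.
In Rankine: 327.2000 × 1.8 + 491.67 = 1080.63°R.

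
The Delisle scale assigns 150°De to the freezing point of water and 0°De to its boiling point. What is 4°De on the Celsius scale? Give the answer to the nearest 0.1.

Linear interpolation between the fixed points: C = (4 - 150) × 100 / (0 - 150) = 97.3333°C.

97.3°C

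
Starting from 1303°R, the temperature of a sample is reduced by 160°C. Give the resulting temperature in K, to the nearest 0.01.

Initial temperature in Celsius: (1303 - 491.67) × 5/9 = 450.7389°C.
Final Celsius temperature: 450.7389 - 160.0000 = 290.7389°C.
In kelvin: 290.7389 + 273.15 = 563.89 K.

563.89 K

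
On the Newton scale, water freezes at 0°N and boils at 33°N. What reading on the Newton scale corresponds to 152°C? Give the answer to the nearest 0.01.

Linearly onto the Newton scale: 0 + (152.0000 / 100) × (33 - 0) = 50.16°N.

50.16°N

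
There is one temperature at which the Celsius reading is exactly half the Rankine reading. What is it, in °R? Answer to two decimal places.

4916.70°R

Let R be the Rankine reading. The Celsius reading is C = 5/9·R - 273.15.
Require C = 0.5·R: 5/9·R - 273.15 = 0.5·R.
(1/18)·R = 273.15  ⇒  R = 4916.70.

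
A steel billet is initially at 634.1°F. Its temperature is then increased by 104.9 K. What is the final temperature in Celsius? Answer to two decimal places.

439.40°C

Initial temperature in Celsius: (634.1 - 32) × 5/9 = 334.5000°C.
The 104.9 K change is an interval; Kelvin and Celsius degrees are the same size, so ΔC = +104.9°C.
Final Celsius temperature: 334.5000 + 104.9000 = 439.4000°C.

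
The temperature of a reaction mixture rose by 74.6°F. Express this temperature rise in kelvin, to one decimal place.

41.4 K

Only the scale ratio 5/9 matters for a change in temperature.
74.6 × 5/9 = 41.4.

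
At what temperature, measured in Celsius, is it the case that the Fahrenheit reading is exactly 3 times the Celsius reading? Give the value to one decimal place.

Let C be the Celsius reading. The Fahrenheit reading is F = 1.8·C + 32.
Require F = 3·C: 1.8·C + 32 = 3·C.
(-1.2)·C = -32  ⇒  C = 26.7.

26.7°C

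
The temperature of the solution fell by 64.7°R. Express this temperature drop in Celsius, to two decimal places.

Only the scale ratio 5/9 matters for a change in temperature.
64.7 × 5/9 = 35.94.

35.94°C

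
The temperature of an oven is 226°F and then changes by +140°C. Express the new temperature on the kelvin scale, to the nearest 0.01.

Initial temperature in Celsius: (226 - 32) × 5/9 = 107.7778°C.
Final Celsius temperature: 107.7778 + 140.0000 = 247.7778°C.
In kelvin: 247.7778 + 273.15 = 520.93 K.

520.93 K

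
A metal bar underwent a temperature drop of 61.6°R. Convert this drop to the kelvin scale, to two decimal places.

Only the scale ratio 5/9 matters for a change in temperature.
61.6 × 5/9 = 34.22.

34.22 K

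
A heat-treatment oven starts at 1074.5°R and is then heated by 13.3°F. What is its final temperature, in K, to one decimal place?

604.3 K

Initial temperature in Celsius: (1074.5 - 491.67) × 5/9 = 323.7944°C.
The 13.3°F change is an interval, so only the factor 5/9 applies: +13.3 × 5/9 = +7.3889°C.
Final Celsius temperature: 323.7944 + 7.3889 = 331.1833°C.
In kelvin: 331.1833 + 273.15 = 604.3 K.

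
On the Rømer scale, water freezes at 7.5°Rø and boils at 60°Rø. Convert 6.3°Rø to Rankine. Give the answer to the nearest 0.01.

487.56°R

Linear interpolation between the fixed points: C = (6.3 - 7.5) × 100 / (60 - 7.5) = -2.2857°C.
Then -2.2857 × 1.8 + 491.67 = 487.56°R.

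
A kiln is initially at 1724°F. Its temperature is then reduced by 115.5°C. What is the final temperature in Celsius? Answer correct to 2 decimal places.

824.50°C

Initial temperature in Celsius: (1724 - 32) × 5/9 = 940.0000°C.
Final Celsius temperature: 940.0000 - 115.5000 = 824.5000°C.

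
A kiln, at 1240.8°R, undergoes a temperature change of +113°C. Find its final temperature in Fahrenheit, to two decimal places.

984.53°F

Initial temperature in Celsius: (1240.8 - 491.67) × 5/9 = 416.1833°C.
Final Celsius temperature: 416.1833 + 113.0000 = 529.1833°C.
In Fahrenheit: 529.1833 × 1.8 + 32 = 984.53°F.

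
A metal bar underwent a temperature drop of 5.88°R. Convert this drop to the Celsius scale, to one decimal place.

An interval of 1°R corresponds to 5/9°C.
5.88 × 5/9 = 3.3.

3.3°C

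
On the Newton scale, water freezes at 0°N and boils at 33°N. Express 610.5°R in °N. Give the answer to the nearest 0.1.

21.8°N

First in Celsius: (610.5 - 491.67) × 5/9 = 66.0167°C.
Linearly onto the Newton scale: 0 + (66.0167 / 100) × (33 - 0) = 21.8°N.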